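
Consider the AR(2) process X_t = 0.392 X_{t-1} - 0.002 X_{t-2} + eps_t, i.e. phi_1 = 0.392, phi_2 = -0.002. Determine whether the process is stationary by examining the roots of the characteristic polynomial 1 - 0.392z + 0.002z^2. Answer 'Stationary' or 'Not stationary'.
\text{Stationary}

The AR(p) characteristic polynomial is P(z) = 1 - 0.392z + 0.002z^2.
Stationarity requires all roots to lie outside the unit circle, i.e. |z| > 1 for every root.
Set 1 + (-0.392) z + (0.002) z^2 = 0, i.e. a z^2 + b z + c = 0 with a = 0.002, b = -0.392, c = 1.
Discriminant D = b^2 - 4ac = (-0.392)^2 - 4*(0.002)*1 = 0.153664 - (0.008) = 0.145664.
D >= 0, so the roots are real: z = (-b +/- sqrt(D)) / (2a) = (0.392 +/- 0.38166) / (0.004).
  z_1 = (0.392 + 0.38166) / (0.004) = 193.4149,   |z_1| = 193.4149.
  z_2 = (0.392 - 0.38166) / (0.004) = 2.5851,   |z_2| = 2.5851.
Moduli of all roots: 193.4149, 2.5851.
All moduli strictly greater than 1? Yes.
Verdict: Stationary.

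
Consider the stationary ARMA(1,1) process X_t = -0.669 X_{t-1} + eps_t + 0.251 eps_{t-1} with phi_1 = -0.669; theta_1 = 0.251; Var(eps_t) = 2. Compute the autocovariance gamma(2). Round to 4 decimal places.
\gamma(2) = 0.8424

Multiply the model equation by X_{t-k} and take expectations. With theta_0 = psi_0 = 1 and psi_j the MA(infinity) weights, this gives
  gamma(k) - sum_i phi_i gamma(k-i) = c_k,
  c_k = sigma^2 * sum_{j=k..q} theta_j psi_{j-k}   (c_k = 0 for k > q),
using gamma(-m) = gamma(m).
psi-weights needed (psi_j = theta_j + sum_i phi_i psi_{j-i}):
  psi_1 = theta_1 + phi_1 = 0.251 + (-0.669) = -0.418
Right-hand sides:
  c_0 = sigma^2 (1 + theta_1 psi_1) = 2 * (1 + (0.251)(-0.418)) = 2 * 0.895082 = 1.790164
  c_1 = sigma^2 theta_1 = 2 * (0.251) = 0.502
  c_2 = 0
Equations for k = 0 and k = 1 (AR order 1):
  gamma(0) = phi_1 gamma(1) + c_0
  gamma(1) = phi_1 gamma(0) + c_1
Substituting the second into the first: gamma(0) (1 - phi_1^2) = c_0 + phi_1 c_1, so
  gamma(0) = (c_0 + phi_1 c_1) / (1 - phi_1^2) = (1.790164 + (-0.669)(0.502)) / (1 - (-0.669)^2) = 1.454326 / 0.552439 = 2.632555.
  gamma(1) = phi_1 gamma(0) + c_1 = (-0.669)(2.632555) + (0.502) = -1.259179.
For k = 2 (> q): gamma(2) = phi_1 gamma(1) = (-0.669)(-1.259179) = 0.842391.
Therefore gamma(2) = 0.8424 (to 4 decimal places).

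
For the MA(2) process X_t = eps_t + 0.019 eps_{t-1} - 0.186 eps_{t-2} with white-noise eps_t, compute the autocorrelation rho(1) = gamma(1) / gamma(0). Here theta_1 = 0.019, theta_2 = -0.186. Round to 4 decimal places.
\rho(1) = 0.0149

For an MA(q) process with theta_0 = 1, the autocovariance is
  gamma(k) = sigma^2 * sum_{i=0..q-k} theta_i * theta_{i+k},
and rho(k) = gamma(k) / gamma(0). Sigma^2 cancels.
  numerator   = (1)*(0.019) + (0.019)*(-0.186) = 0.015466.
  denominator = (1)^2 + (0.019)^2 + (-0.186)^2 = 1.034957.
  rho(1) = 0.015466 / 1.034957 = 0.0149.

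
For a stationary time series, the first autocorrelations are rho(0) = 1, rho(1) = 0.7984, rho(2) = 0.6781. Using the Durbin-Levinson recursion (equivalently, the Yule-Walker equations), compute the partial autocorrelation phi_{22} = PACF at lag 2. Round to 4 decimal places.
\phi_{22} = 0.1121

The PACF at lag k is phi_{kk}, the last component of the solution
to the Yule-Walker system G_k phi = r_k where
  (G_k)_{ij} = rho(|i - j|), (r_k)_i = rho(i), i,j = 1..k.
Equivalently, Durbin-Levinson gives phi_{kk} iteratively:
  phi_{11} = rho(1)
  phi_{kk} = [rho(k) - sum_{j=1..k-1} phi_{k-1,j} rho(k-j)]
            / [1 - sum_{j=1..k-1} phi_{k-1,j} rho(j)],
  phi_{k,j} = phi_{k-1,j} - phi_{kk} phi_{k-1,k-j},  j = 1..k-1.
Step k = 1:
  phi_11 = rho(1) = 0.7984.
Step k = 2:
  phi_22 = [rho(2) - phi_11 rho(1)] / [1 - phi_11 rho(1)] = [0.6781 - (0.7984)(0.7984)] / [1 - (0.7984)(0.7984)]
         = 0.04065744 / 0.36255744 = 0.1121.
Therefore phi_{22} = 0.1121.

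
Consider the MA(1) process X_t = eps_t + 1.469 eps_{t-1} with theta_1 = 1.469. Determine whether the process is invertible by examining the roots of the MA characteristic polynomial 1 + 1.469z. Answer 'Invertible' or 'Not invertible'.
\text{Not invertible}

The MA(q) characteristic polynomial is P(z) = 1 + 1.469z.
Invertibility requires all roots to lie outside the unit circle, i.e. |z| > 1 for every root.
This is linear in z: 1 + (1.469) z = 0  =>  z = -1/(1.469) = -0.680735,  |z| = 0.680735.
Moduli of all roots: 0.6807.
All moduli strictly greater than 1? No.
Verdict: Not invertible.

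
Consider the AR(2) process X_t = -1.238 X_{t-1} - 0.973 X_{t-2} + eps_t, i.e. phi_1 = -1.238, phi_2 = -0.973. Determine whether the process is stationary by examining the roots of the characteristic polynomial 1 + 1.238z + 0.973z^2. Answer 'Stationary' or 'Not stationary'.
\text{Stationary}

The AR(p) characteristic polynomial is P(z) = 1 + 1.238z + 0.973z^2.
Stationarity requires all roots to lie outside the unit circle, i.e. |z| > 1 for every root.
Set 1 + (1.238) z + (0.973) z^2 = 0, i.e. a z^2 + b z + c = 0 with a = 0.973, b = 1.238, c = 1.
Discriminant D = b^2 - 4ac = (1.238)^2 - 4*(0.973)*1 = 1.532644 - (3.892) = -2.359356.
D < 0, so the roots are the complex-conjugate pair z = (-b +/- i sqrt(-D)) / (2a) = -0.6362 +/- 0.7893i.
For a conjugate pair |z|^2 = z * conj(z) = (product of roots) = c/a = 1/(0.973) = 1.027749, so |z| = sqrt(1.027749) = 1.0138 for both roots.
Moduli of all roots: 1.0138, 1.0138.
All moduli strictly greater than 1? Yes.
Verdict: Stationary.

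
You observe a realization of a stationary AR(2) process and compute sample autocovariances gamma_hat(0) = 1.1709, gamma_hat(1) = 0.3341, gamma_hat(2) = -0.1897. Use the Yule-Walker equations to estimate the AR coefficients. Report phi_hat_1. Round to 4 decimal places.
\hat\phi_{1} = 0.3610

The Yule-Walker equations for an AR(p) process read, in matrix form,
  Gamma_p phi = r_p,   with   (Gamma_p)_{ij} = gamma(|i - j|),
                       (r_p)_i = gamma(i),   i,j = 1..p.
Substitute the sample gammas (Toeplitz matrix and right-hand side of size 2):
  Gamma_p = [[1.1709, 0.3341], [0.3341, 1.1709]]
  r_p     = [0.3341, -0.1897]
Written out:
  1.1709 phi_1 + 0.3341 phi_2 = 0.3341
  0.3341 phi_1 + 1.1709 phi_2 = -0.1897
Solve by Cramer's rule:
  det = gamma(0)^2 - gamma(1)^2 = (1.1709)^2 - (0.3341)^2 = 1.37100681 - 0.11162281 = 1.259384
  phi_hat_1 = [gamma(1) gamma(0) - gamma(1) gamma(2)] / det = [(0.3341)(1.1709) - (0.3341)(-0.1897)] / 1.259384 = 0.45457646 / 1.259384 = 0.361
  phi_hat_2 = [gamma(0) gamma(2) - gamma(1)^2] / det = [(1.1709)(-0.1897) - (0.3341)^2] / 1.259384 = -0.33374254 / 1.259384 = -0.265
So phi_hat = [0.3610, -0.2650].
Therefore phi_hat_1 = 0.3610.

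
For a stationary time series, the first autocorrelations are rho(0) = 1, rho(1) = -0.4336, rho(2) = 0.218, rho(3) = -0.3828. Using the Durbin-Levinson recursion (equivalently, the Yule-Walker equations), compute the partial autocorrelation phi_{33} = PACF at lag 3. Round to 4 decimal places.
\phi_{33} = -0.3401

The PACF at lag k is phi_{kk}, the last component of the solution
to the Yule-Walker system G_k phi = r_k where
  (G_k)_{ij} = rho(|i - j|), (r_k)_i = rho(i), i,j = 1..k.
Equivalently, Durbin-Levinson gives phi_{kk} iteratively:
  phi_{11} = rho(1)
  phi_{kk} = [rho(k) - sum_{j=1..k-1} phi_{k-1,j} rho(k-j)]
            / [1 - sum_{j=1..k-1} phi_{k-1,j} rho(j)],
  phi_{k,j} = phi_{k-1,j} - phi_{kk} phi_{k-1,k-j},  j = 1..k-1.
Step k = 1:
  phi_11 = rho(1) = -0.4336.
Step k = 2:
  phi_22 = [rho(2) - phi_11 rho(1)] / [1 - phi_11 rho(1)] = [0.218 - (-0.4336)(-0.4336)] / [1 - (-0.4336)(-0.4336)]
         = 0.02999104 / 0.81199104 = 0.036935.
  Update: phi_21 = phi_11 - phi_22 phi_11 = -0.4336 - (0.036935)(-0.4336) = -0.417585.
Step k = 3:
  phi_33 = [rho(3) - phi_21 rho(2) - phi_22 rho(1)] / [1 - phi_21 rho(1) - phi_22 rho(2)]
    numerator   = -0.3828 - (-0.417585)(0.218) - (0.036935)(-0.4336) = -0.27575139
    denominator = 1 - (-0.417585)(-0.4336) - (0.036935)(0.218) = 0.81088332
  phi_33 = -0.27575139 / 0.81088332 = -0.3401.
Therefore phi_{33} = -0.3401.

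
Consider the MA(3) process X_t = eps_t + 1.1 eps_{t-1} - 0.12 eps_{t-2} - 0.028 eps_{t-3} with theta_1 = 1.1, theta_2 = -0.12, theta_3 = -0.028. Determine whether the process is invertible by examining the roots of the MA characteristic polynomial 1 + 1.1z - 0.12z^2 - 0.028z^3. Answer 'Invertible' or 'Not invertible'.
\text{Not invertible}

The MA(q) characteristic polynomial is P(z) = 1 + 1.1z - 0.12z^2 - 0.028z^3.
Invertibility requires all roots to lie outside the unit circle, i.e. |z| > 1 for every root.
Degree 3: look for a simple real root z0 first, then factor out (1 - z/z0) and solve the remaining quadratic.
Testing z0 = 5: P(5) = 1 + (1.1)(5) + (-0.12)(5)^2 + (-0.028)(5)^3
  = 1 + (5.5) + (-3) + (-3.5) = 0.  So z_0 = 5 is a root, |z_0| = 5.
Divide out the factor (1 - 0.2 z) = (1 - z/z0) (since 1/z0 = 0.2):
  P(z) = (1 - 0.2 z)(1 + (1.3) z + (0.14) z^2)
  [check: z-coef 1.3 - (0.2) = 1.1; z^2-coef 0.14 - (0.2)(1.3) = -0.12; z^3-coef -(0.2)(0.14) = -0.028.]
Remaining roots from the quadratic factor 1 + (1.3) z + (0.14) z^2:
  Set 1 + (1.3) z + (0.14) z^2 = 0, i.e. a z^2 + b z + c = 0 with a = 0.14, b = 1.3, c = 1.
  Discriminant D = b^2 - 4ac = (1.3)^2 - 4*(0.14)*1 = 1.69 - (0.56) = 1.13.
  D >= 0, so the roots are real: z = (-b +/- sqrt(D)) / (2a) = (-1.3 +/- 1.063015) / (0.28).
    z_1 = (-1.3 + 1.063015) / (0.28) = -0.8464,   |z_1| = 0.8464.
    z_2 = (-1.3 - 1.063015) / (0.28) = -8.4393,   |z_2| = 8.4393.
Moduli of all roots: 5.0000, 0.8464, 8.4393.
All moduli strictly greater than 1? No.
Verdict: Not invertible.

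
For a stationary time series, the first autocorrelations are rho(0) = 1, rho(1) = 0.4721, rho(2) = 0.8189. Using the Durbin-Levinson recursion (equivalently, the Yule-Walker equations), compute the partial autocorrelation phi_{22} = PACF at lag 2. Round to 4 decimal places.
\phi_{22} = 0.7670

The PACF at lag k is phi_{kk}, the last component of the solution
to the Yule-Walker system G_k phi = r_k where
  (G_k)_{ij} = rho(|i - j|), (r_k)_i = rho(i), i,j = 1..k.
Equivalently, Durbin-Levinson gives phi_{kk} iteratively:
  phi_{11} = rho(1)
  phi_{kk} = [rho(k) - sum_{j=1..k-1} phi_{k-1,j} rho(k-j)]
            / [1 - sum_{j=1..k-1} phi_{k-1,j} rho(j)],
  phi_{k,j} = phi_{k-1,j} - phi_{kk} phi_{k-1,k-j},  j = 1..k-1.
Step k = 1:
  phi_11 = rho(1) = 0.4721.
Step k = 2:
  phi_22 = [rho(2) - phi_11 rho(1)] / [1 - phi_11 rho(1)] = [0.8189 - (0.4721)(0.4721)] / [1 - (0.4721)(0.4721)]
         = 0.59602159 / 0.77712159 = 0.767.
Therefore phi_{22} = 0.7670.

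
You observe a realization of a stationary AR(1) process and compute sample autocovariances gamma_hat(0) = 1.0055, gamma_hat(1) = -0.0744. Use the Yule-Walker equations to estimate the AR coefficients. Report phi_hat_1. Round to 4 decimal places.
\hat\phi_{1} = -0.0740

The Yule-Walker equations for an AR(p) process read, in matrix form,
  Gamma_p phi = r_p,   with   (Gamma_p)_{ij} = gamma(|i - j|),
                       (r_p)_i = gamma(i),   i,j = 1..p.
Substitute the sample gammas (Toeplitz matrix and right-hand side of size 1):
  Gamma_p = [[1.0055]]
  r_p     = [-0.0744]
With p = 1 this is the single equation gamma(0) phi_1 = gamma(1):
  phi_hat_1 = gamma(1) / gamma(0) = -0.0744 / 1.0055 = -0.0740.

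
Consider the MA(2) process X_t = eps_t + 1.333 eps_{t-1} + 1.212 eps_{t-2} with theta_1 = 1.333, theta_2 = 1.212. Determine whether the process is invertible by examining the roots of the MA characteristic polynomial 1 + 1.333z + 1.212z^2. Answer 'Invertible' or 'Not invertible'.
\text{Not invertible}

The MA(q) characteristic polynomial is P(z) = 1 + 1.333z + 1.212z^2.
Invertibility requires all roots to lie outside the unit circle, i.e. |z| > 1 for every root.
Set 1 + (1.333) z + (1.212) z^2 = 0, i.e. a z^2 + b z + c = 0 with a = 1.212, b = 1.333, c = 1.
Discriminant D = b^2 - 4ac = (1.333)^2 - 4*(1.212)*1 = 1.776889 - (4.848) = -3.071111.
D < 0, so the roots are the complex-conjugate pair z = (-b +/- i sqrt(-D)) / (2a) = -0.5499 +/- 0.723i.
For a conjugate pair |z|^2 = z * conj(z) = (product of roots) = c/a = 1/(1.212) = 0.825083, so |z| = sqrt(0.825083) = 0.9083 for both roots.
Moduli of all roots: 0.9083, 0.9083.
All moduli strictly greater than 1? No.
Verdict: Not invertible.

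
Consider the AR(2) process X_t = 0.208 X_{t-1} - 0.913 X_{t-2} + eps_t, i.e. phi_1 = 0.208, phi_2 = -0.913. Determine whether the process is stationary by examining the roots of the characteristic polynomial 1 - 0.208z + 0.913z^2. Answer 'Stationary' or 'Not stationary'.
\text{Stationary}

The AR(p) characteristic polynomial is P(z) = 1 - 0.208z + 0.913z^2.
Stationarity requires all roots to lie outside the unit circle, i.e. |z| > 1 for every root.
Set 1 + (-0.208) z + (0.913) z^2 = 0, i.e. a z^2 + b z + c = 0 with a = 0.913, b = -0.208, c = 1.
Discriminant D = b^2 - 4ac = (-0.208)^2 - 4*(0.913)*1 = 0.043264 - (3.652) = -3.608736.
D < 0, so the roots are the complex-conjugate pair z = (-b +/- i sqrt(-D)) / (2a) = 0.1139 +/- 1.0403i.
For a conjugate pair |z|^2 = z * conj(z) = (product of roots) = c/a = 1/(0.913) = 1.09529, so |z| = sqrt(1.09529) = 1.0466 for both roots.
Moduli of all roots: 1.0466, 1.0466.
All moduli strictly greater than 1? Yes.
Verdict: Stationary.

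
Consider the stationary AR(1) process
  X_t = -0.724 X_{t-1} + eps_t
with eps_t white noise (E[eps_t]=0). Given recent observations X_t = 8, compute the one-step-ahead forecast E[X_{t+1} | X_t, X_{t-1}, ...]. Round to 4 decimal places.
E[X_{t+1} \mid \mathcal F_t] = -5.7920

For an AR(p) model X_t = c + sum_i phi_i X_{t-i} + eps_t, the
one-step-ahead conditional mean is
  E[X_{t+1} | X_t, ...] = c + sum_i phi_i X_{t+1-i}.
Substitute known values:
  E[X_{t+1} | ...] = (-0.724) * (8)
                   = -5.7920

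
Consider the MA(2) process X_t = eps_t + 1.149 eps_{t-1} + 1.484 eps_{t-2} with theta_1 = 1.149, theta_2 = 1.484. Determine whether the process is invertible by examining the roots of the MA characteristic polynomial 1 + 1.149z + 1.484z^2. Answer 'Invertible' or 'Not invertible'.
\text{Not invertible}

The MA(q) characteristic polynomial is P(z) = 1 + 1.149z + 1.484z^2.
Invertibility requires all roots to lie outside the unit circle, i.e. |z| > 1 for every root.
Set 1 + (1.149) z + (1.484) z^2 = 0, i.e. a z^2 + b z + c = 0 with a = 1.484, b = 1.149, c = 1.
Discriminant D = b^2 - 4ac = (1.149)^2 - 4*(1.484)*1 = 1.320201 - (5.936) = -4.615799.
D < 0, so the roots are the complex-conjugate pair z = (-b +/- i sqrt(-D)) / (2a) = -0.3871 +/- 0.7239i.
For a conjugate pair |z|^2 = z * conj(z) = (product of roots) = c/a = 1/(1.484) = 0.673854, so |z| = sqrt(0.673854) = 0.8209 for both roots.
Moduli of all roots: 0.8209, 0.8209.
All moduli strictly greater than 1? No.
Verdict: Not invertible.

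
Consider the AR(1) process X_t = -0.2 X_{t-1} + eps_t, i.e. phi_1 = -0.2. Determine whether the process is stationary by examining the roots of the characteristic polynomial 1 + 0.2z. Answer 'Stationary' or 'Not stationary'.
\text{Stationary}

The AR(p) characteristic polynomial is P(z) = 1 + 0.2z.
Stationarity requires all roots to lie outside the unit circle, i.e. |z| > 1 for every root.
This is linear in z: 1 + (0.2) z = 0  =>  z = -1/(0.2) = -5,  |z| = 5.
Moduli of all roots: 5.0000.
All moduli strictly greater than 1? Yes.
Verdict: Stationary.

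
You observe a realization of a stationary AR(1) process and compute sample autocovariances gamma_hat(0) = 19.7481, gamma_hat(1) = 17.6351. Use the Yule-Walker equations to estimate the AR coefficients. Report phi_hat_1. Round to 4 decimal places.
\hat\phi_{1} = 0.8930

The Yule-Walker equations for an AR(p) process read, in matrix form,
  Gamma_p phi = r_p,   with   (Gamma_p)_{ij} = gamma(|i - j|),
                       (r_p)_i = gamma(i),   i,j = 1..p.
Substitute the sample gammas (Toeplitz matrix and right-hand side of size 1):
  Gamma_p = [[19.7481]]
  r_p     = [17.6351]
With p = 1 this is the single equation gamma(0) phi_1 = gamma(1):
  phi_hat_1 = gamma(1) / gamma(0) = 17.6351 / 19.7481 = 0.8930.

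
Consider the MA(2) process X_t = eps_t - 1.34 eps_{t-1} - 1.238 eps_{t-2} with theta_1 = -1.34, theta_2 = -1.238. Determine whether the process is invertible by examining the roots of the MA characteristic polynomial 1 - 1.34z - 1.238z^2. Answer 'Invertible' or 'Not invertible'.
\text{Not invertible}

The MA(q) characteristic polynomial is P(z) = 1 - 1.34z - 1.238z^2.
Invertibility requires all roots to lie outside the unit circle, i.e. |z| > 1 for every root.
Set 1 + (-1.34) z + (-1.238) z^2 = 0, i.e. a z^2 + b z + c = 0 with a = -1.238, b = -1.34, c = 1.
Discriminant D = b^2 - 4ac = (-1.34)^2 - 4*(-1.238)*1 = 1.7956 - (-4.952) = 6.7476.
D >= 0, so the roots are real: z = (-b +/- sqrt(D)) / (2a) = (1.34 +/- 2.597614) / (-2.476).
  z_1 = (1.34 + 2.597614) / (-2.476) = -1.5903,   |z_1| = 1.5903.
  z_2 = (1.34 - 2.597614) / (-2.476) = 0.5079,   |z_2| = 0.5079.
Moduli of all roots: 1.5903, 0.5079.
All moduli strictly greater than 1? No.
Verdict: Not invertible.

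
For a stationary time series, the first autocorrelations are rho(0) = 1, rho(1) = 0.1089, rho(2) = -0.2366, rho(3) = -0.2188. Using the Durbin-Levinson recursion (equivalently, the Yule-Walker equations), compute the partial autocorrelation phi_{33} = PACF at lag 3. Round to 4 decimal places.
\phi_{33} = -0.1720

The PACF at lag k is phi_{kk}, the last component of the solution
to the Yule-Walker system G_k phi = r_k where
  (G_k)_{ij} = rho(|i - j|), (r_k)_i = rho(i), i,j = 1..k.
Equivalently, Durbin-Levinson gives phi_{kk} iteratively:
  phi_{11} = rho(1)
  phi_{kk} = [rho(k) - sum_{j=1..k-1} phi_{k-1,j} rho(k-j)]
            / [1 - sum_{j=1..k-1} phi_{k-1,j} rho(j)],
  phi_{k,j} = phi_{k-1,j} - phi_{kk} phi_{k-1,k-j},  j = 1..k-1.
Step k = 1:
  phi_11 = rho(1) = 0.1089.
Step k = 2:
  phi_22 = [rho(2) - phi_11 rho(1)] / [1 - phi_11 rho(1)] = [-0.2366 - (0.1089)(0.1089)] / [1 - (0.1089)(0.1089)]
         = -0.24845921 / 0.98814079 = -0.251441.
  Update: phi_21 = phi_11 - phi_22 phi_11 = 0.1089 - (-0.251441)(0.1089) = 0.136282.
Step k = 3:
  phi_33 = [rho(3) - phi_21 rho(2) - phi_22 rho(1)] / [1 - phi_21 rho(1) - phi_22 rho(2)]
    numerator   = -0.2188 - (0.136282)(-0.2366) - (-0.251441)(0.1089) = -0.15917376
    denominator = 1 - (0.136282)(0.1089) - (-0.251441)(-0.2366) = 0.92566793
  phi_33 = -0.15917376 / 0.92566793 = -0.172.
Therefore phi_{33} = -0.1720.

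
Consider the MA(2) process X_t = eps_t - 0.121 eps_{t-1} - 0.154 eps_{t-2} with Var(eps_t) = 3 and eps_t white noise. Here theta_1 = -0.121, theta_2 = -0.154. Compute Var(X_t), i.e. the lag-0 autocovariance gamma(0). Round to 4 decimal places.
\gamma(0) = 3.1151

For an MA(q) process X_t = eps_t + sum_i theta_i eps_{t-i} with
Var(eps_t) = sigma^2, the variance is
  gamma(0) = sigma^2 * (1 + sum_i theta_i^2).
  sum_i theta_i^2 = (-0.121)^2 + (-0.154)^2 = 0.014641 + 0.023716 = 0.038357.
  gamma(0) = 3 * (1 + 0.038357) = 3 * 1.038357 = 3.115071, which rounds to 3.1151.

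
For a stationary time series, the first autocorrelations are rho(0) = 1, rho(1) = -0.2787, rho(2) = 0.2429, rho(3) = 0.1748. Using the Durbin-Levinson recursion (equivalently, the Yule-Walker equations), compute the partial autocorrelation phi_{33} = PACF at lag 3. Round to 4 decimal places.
\phi_{33} = 0.3140

The PACF at lag k is phi_{kk}, the last component of the solution
to the Yule-Walker system G_k phi = r_k where
  (G_k)_{ij} = rho(|i - j|), (r_k)_i = rho(i), i,j = 1..k.
Equivalently, Durbin-Levinson gives phi_{kk} iteratively:
  phi_{11} = rho(1)
  phi_{kk} = [rho(k) - sum_{j=1..k-1} phi_{k-1,j} rho(k-j)]
            / [1 - sum_{j=1..k-1} phi_{k-1,j} rho(j)],
  phi_{k,j} = phi_{k-1,j} - phi_{kk} phi_{k-1,k-j},  j = 1..k-1.
Step k = 1:
  phi_11 = rho(1) = -0.2787.
Step k = 2:
  phi_22 = [rho(2) - phi_11 rho(1)] / [1 - phi_11 rho(1)] = [0.2429 - (-0.2787)(-0.2787)] / [1 - (-0.2787)(-0.2787)]
         = 0.16522631 / 0.92232631 = 0.179141.
  Update: phi_21 = phi_11 - phi_22 phi_11 = -0.2787 - (0.179141)(-0.2787) = -0.228773.
Step k = 3:
  phi_33 = [rho(3) - phi_21 rho(2) - phi_22 rho(1)] / [1 - phi_21 rho(1) - phi_22 rho(2)]
    numerator   = 0.1748 - (-0.228773)(0.2429) - (0.179141)(-0.2787) = 0.28029562
    denominator = 1 - (-0.228773)(-0.2787) - (0.179141)(0.2429) = 0.89272753
  phi_33 = 0.28029562 / 0.89272753 = 0.314.
Therefore phi_{33} = 0.3140.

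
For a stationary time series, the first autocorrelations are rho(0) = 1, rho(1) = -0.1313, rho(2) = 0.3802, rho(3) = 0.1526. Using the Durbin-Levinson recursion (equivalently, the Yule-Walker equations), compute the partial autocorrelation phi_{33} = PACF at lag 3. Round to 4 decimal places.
\phi_{33} = 0.2740

The PACF at lag k is phi_{kk}, the last component of the solution
to the Yule-Walker system G_k phi = r_k where
  (G_k)_{ij} = rho(|i - j|), (r_k)_i = rho(i), i,j = 1..k.
Equivalently, Durbin-Levinson gives phi_{kk} iteratively:
  phi_{11} = rho(1)
  phi_{kk} = [rho(k) - sum_{j=1..k-1} phi_{k-1,j} rho(k-j)]
            / [1 - sum_{j=1..k-1} phi_{k-1,j} rho(j)],
  phi_{k,j} = phi_{k-1,j} - phi_{kk} phi_{k-1,k-j},  j = 1..k-1.
Step k = 1:
  phi_11 = rho(1) = -0.1313.
Step k = 2:
  phi_22 = [rho(2) - phi_11 rho(1)] / [1 - phi_11 rho(1)] = [0.3802 - (-0.1313)(-0.1313)] / [1 - (-0.1313)(-0.1313)]
         = 0.36296031 / 0.98276031 = 0.369327.
  Update: phi_21 = phi_11 - phi_22 phi_11 = -0.1313 - (0.369327)(-0.1313) = -0.082807.
Step k = 3:
  phi_33 = [rho(3) - phi_21 rho(2) - phi_22 rho(1)] / [1 - phi_21 rho(1) - phi_22 rho(2)]
    numerator   = 0.1526 - (-0.082807)(0.3802) - (0.369327)(-0.1313) = 0.23257603
    denominator = 1 - (-0.082807)(-0.1313) - (0.369327)(0.3802) = 0.84870912
  phi_33 = 0.23257603 / 0.84870912 = 0.274.
Therefore phi_{33} = 0.2740.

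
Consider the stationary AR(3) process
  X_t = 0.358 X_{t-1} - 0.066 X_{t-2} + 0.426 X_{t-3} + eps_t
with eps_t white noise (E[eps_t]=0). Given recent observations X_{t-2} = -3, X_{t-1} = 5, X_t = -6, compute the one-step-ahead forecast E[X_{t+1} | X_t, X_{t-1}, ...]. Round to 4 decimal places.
E[X_{t+1} \mid \mathcal F_t] = -3.7560

For an AR(p) model X_t = c + sum_i phi_i X_{t-i} + eps_t, the
one-step-ahead conditional mean is
  E[X_{t+1} | X_t, ...] = c + sum_i phi_i X_{t+1-i}.
Substitute known values:
  E[X_{t+1} | ...] = (0.358) * (-6) + (-0.066) * (5) + (0.426) * (-3)
                   = -3.7560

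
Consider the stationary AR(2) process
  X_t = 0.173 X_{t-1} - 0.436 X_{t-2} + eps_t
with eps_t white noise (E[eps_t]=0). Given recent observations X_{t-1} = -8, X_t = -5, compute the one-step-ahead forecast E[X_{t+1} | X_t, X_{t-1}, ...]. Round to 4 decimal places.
E[X_{t+1} \mid \mathcal F_t] = 2.6230

For an AR(p) model X_t = c + sum_i phi_i X_{t-i} + eps_t, the
one-step-ahead conditional mean is
  E[X_{t+1} | X_t, ...] = c + sum_i phi_i X_{t+1-i}.
Substitute known values:
  E[X_{t+1} | ...] = (0.173) * (-5) + (-0.436) * (-8)
                   = 2.6230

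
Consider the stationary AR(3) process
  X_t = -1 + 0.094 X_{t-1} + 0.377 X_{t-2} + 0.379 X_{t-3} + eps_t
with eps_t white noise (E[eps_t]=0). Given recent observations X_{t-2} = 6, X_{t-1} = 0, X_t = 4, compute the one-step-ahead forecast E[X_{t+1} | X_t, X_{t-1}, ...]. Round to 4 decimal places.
E[X_{t+1} \mid \mathcal F_t] = 1.6500

For an AR(p) model X_t = c + sum_i phi_i X_{t-i} + eps_t, the
one-step-ahead conditional mean is
  E[X_{t+1} | X_t, ...] = c + sum_i phi_i X_{t+1-i}.
Substitute known values:
  E[X_{t+1} | ...] = -1 + (0.094) * (4) + (0.377) * (0) + (0.379) * (6)
                   = 1.6500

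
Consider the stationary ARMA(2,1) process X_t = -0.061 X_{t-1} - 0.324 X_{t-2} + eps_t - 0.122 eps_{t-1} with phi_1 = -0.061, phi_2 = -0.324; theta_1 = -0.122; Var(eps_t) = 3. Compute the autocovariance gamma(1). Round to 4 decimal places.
\gamma(1) = -0.4352

Multiply the model equation by X_{t-k} and take expectations. With theta_0 = psi_0 = 1 and psi_j the MA(infinity) weights, this gives
  gamma(k) - sum_i phi_i gamma(k-i) = c_k,
  c_k = sigma^2 * sum_{j=k..q} theta_j psi_{j-k}   (c_k = 0 for k > q),
using gamma(-m) = gamma(m).
psi-weights needed (psi_j = theta_j + sum_i phi_i psi_{j-i}):
  psi_1 = theta_1 + phi_1 = -0.122 + (-0.061) = -0.183
Right-hand sides:
  c_0 = sigma^2 (1 + theta_1 psi_1) = 3 * (1 + (-0.122)(-0.183)) = 3 * 1.022326 = 3.066978
  c_1 = sigma^2 theta_1 = 3 * (-0.122) = -0.366
  c_2 = 0
Equations for k = 0, 1, 2 (AR order 2, c_2 = 0):
  (E0) gamma(0) = phi_1 gamma(1) + phi_2 gamma(2) + c_0
  (E1) gamma(1) = phi_1 gamma(0) + phi_2 gamma(1) + c_1
  (E2) gamma(2) = phi_1 gamma(1) + phi_2 gamma(0)
From (E1): gamma(1) = A gamma(0) + B with
  A = phi_1 / (1 - phi_2) = -0.061 / 1.324 = -0.046073,   B = c_1 / (1 - phi_2) = -0.366 / 1.324 = -0.276435.
Insert (E2) into (E0): gamma(0) (1 - phi_2^2) = phi_1 (1 + phi_2) gamma(1) + c_0.
  phi_1 (1 + phi_2) = (-0.061)(0.676) = -0.041236,   1 - phi_2^2 = 0.895024.
Replace gamma(1) by A gamma(0) + B and collect gamma(0):
  gamma(0) [0.895024 - (-0.041236)(-0.046073)] = (-0.041236)(-0.276435) + 3.066978
  gamma(0) * 0.893124 = 3.078377
  gamma(0) = 3.078377 / 0.893124 = 3.446752.
  gamma(1) = A gamma(0) + B = (-0.046073)(3.446752) + (-0.276435) = -0.435236.
Therefore gamma(1) = -0.4352 (to 4 decimal places).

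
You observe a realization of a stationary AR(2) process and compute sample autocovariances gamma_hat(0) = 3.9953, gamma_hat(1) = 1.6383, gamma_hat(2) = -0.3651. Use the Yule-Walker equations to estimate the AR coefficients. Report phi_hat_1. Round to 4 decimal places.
\hat\phi_{1} = 0.5380

The Yule-Walker equations for an AR(p) process read, in matrix form,
  Gamma_p phi = r_p,   with   (Gamma_p)_{ij} = gamma(|i - j|),
                       (r_p)_i = gamma(i),   i,j = 1..p.
Substitute the sample gammas (Toeplitz matrix and right-hand side of size 2):
  Gamma_p = [[3.9953, 1.6383], [1.6383, 3.9953]]
  r_p     = [1.6383, -0.3651]
Written out:
  3.9953 phi_1 + 1.6383 phi_2 = 1.6383
  1.6383 phi_1 + 3.9953 phi_2 = -0.3651
Solve by Cramer's rule:
  det = gamma(0)^2 - gamma(1)^2 = (3.9953)^2 - (1.6383)^2 = 15.96242209 - 2.68402689 = 13.2783952
  phi_hat_1 = [gamma(1) gamma(0) - gamma(1) gamma(2)] / det = [(1.6383)(3.9953) - (1.6383)(-0.3651)] / 13.2783952 = 7.14364332 / 13.2783952 = 0.538
  phi_hat_2 = [gamma(0) gamma(2) - gamma(1)^2] / det = [(3.9953)(-0.3651) - (1.6383)^2] / 13.2783952 = -4.14271092 / 13.2783952 = -0.312
So phi_hat = [0.5380, -0.3120].
Therefore phi_hat_1 = 0.5380.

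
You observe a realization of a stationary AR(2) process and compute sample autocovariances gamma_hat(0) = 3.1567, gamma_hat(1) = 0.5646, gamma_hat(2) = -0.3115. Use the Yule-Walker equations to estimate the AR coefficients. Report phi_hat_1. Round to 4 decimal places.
\hat\phi_{1} = 0.2030

The Yule-Walker equations for an AR(p) process read, in matrix form,
  Gamma_p phi = r_p,   with   (Gamma_p)_{ij} = gamma(|i - j|),
                       (r_p)_i = gamma(i),   i,j = 1..p.
Substitute the sample gammas (Toeplitz matrix and right-hand side of size 2):
  Gamma_p = [[3.1567, 0.5646], [0.5646, 3.1567]]
  r_p     = [0.5646, -0.3115]
Written out:
  3.1567 phi_1 + 0.5646 phi_2 = 0.5646
  0.5646 phi_1 + 3.1567 phi_2 = -0.3115
Solve by Cramer's rule:
  det = gamma(0)^2 - gamma(1)^2 = (3.1567)^2 - (0.5646)^2 = 9.96475489 - 0.31877316 = 9.64598173
  phi_hat_1 = [gamma(1) gamma(0) - gamma(1) gamma(2)] / det = [(0.5646)(3.1567) - (0.5646)(-0.3115)] / 9.64598173 = 1.95814572 / 9.64598173 = 0.203
  phi_hat_2 = [gamma(0) gamma(2) - gamma(1)^2] / det = [(3.1567)(-0.3115) - (0.5646)^2] / 9.64598173 = -1.30208521 / 9.64598173 = -0.135
So phi_hat = [0.2030, -0.1350].
Therefore phi_hat_1 = 0.2030.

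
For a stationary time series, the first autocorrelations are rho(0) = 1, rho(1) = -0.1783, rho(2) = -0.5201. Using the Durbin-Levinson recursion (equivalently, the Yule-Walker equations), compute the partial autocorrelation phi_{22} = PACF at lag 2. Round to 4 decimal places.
\phi_{22} = -0.5700

The PACF at lag k is phi_{kk}, the last component of the solution
to the Yule-Walker system G_k phi = r_k where
  (G_k)_{ij} = rho(|i - j|), (r_k)_i = rho(i), i,j = 1..k.
Equivalently, Durbin-Levinson gives phi_{kk} iteratively:
  phi_{11} = rho(1)
  phi_{kk} = [rho(k) - sum_{j=1..k-1} phi_{k-1,j} rho(k-j)]
            / [1 - sum_{j=1..k-1} phi_{k-1,j} rho(j)],
  phi_{k,j} = phi_{k-1,j} - phi_{kk} phi_{k-1,k-j},  j = 1..k-1.
Step k = 1:
  phi_11 = rho(1) = -0.1783.
Step k = 2:
  phi_22 = [rho(2) - phi_11 rho(1)] / [1 - phi_11 rho(1)] = [-0.5201 - (-0.1783)(-0.1783)] / [1 - (-0.1783)(-0.1783)]
         = -0.55189089 / 0.96820911 = -0.57.
Therefore phi_{22} = -0.5700.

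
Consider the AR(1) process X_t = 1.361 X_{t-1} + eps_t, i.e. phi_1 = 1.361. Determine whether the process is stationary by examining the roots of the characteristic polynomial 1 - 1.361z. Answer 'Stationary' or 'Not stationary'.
\text{Not stationary}

The AR(p) characteristic polynomial is P(z) = 1 - 1.361z.
Stationarity requires all roots to lie outside the unit circle, i.e. |z| > 1 for every root.
This is linear in z: 1 + (-1.361) z = 0  =>  z = -1/(-1.361) = 0.734754,  |z| = 0.734754.
Moduli of all roots: 0.7348.
All moduli strictly greater than 1? No.
Verdict: Not stationary.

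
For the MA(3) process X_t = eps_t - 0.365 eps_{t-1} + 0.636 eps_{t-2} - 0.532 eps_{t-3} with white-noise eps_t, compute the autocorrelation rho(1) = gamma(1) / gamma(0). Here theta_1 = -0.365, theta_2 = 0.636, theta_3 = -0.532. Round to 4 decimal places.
\rho(1) = -0.5138

For an MA(q) process with theta_0 = 1, the autocovariance is
  gamma(k) = sigma^2 * sum_{i=0..q-k} theta_i * theta_{i+k},
and rho(k) = gamma(k) / gamma(0). Sigma^2 cancels.
  numerator   = (1)*(-0.365) + (-0.365)*(0.636) + (0.636)*(-0.532) = -0.935492.
  denominator = (1)^2 + (-0.365)^2 + (0.636)^2 + (-0.532)^2 = 1.820745.
  rho(1) = -0.935492 / 1.820745 = -0.5138.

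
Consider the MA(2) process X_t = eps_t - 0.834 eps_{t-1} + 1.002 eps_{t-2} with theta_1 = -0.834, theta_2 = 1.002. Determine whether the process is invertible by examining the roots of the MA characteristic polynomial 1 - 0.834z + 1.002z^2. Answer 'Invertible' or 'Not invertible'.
\text{Not invertible}

The MA(q) characteristic polynomial is P(z) = 1 - 0.834z + 1.002z^2.
Invertibility requires all roots to lie outside the unit circle, i.e. |z| > 1 for every root.
Set 1 + (-0.834) z + (1.002) z^2 = 0, i.e. a z^2 + b z + c = 0 with a = 1.002, b = -0.834, c = 1.
Discriminant D = b^2 - 4ac = (-0.834)^2 - 4*(1.002)*1 = 0.695556 - (4.008) = -3.312444.
D < 0, so the roots are the complex-conjugate pair z = (-b +/- i sqrt(-D)) / (2a) = 0.4162 +/- 0.9082i.
For a conjugate pair |z|^2 = z * conj(z) = (product of roots) = c/a = 1/(1.002) = 0.998004, so |z| = sqrt(0.998004) = 0.999 for both roots.
Moduli of all roots: 0.9990, 0.9990.
All moduli strictly greater than 1? No.
Verdict: Not invertible.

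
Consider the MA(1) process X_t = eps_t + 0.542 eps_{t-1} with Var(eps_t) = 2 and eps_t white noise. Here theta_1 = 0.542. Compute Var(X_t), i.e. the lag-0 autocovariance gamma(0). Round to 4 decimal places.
\gamma(0) = 2.5875

For an MA(q) process X_t = eps_t + sum_i theta_i eps_{t-i} with
Var(eps_t) = sigma^2, the variance is
  gamma(0) = sigma^2 * (1 + sum_i theta_i^2).
  sum_i theta_i^2 = (0.542)^2 = 0.293764.
  gamma(0) = 2 * (1 + 0.293764) = 2 * 1.293764 = 2.587528, which rounds to 2.5875.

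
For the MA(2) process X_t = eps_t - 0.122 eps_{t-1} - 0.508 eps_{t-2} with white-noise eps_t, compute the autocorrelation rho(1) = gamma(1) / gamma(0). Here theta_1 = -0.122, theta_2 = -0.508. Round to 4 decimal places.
\rho(1) = -0.0472

For an MA(q) process with theta_0 = 1, the autocovariance is
  gamma(k) = sigma^2 * sum_{i=0..q-k} theta_i * theta_{i+k},
and rho(k) = gamma(k) / gamma(0). Sigma^2 cancels.
  numerator   = (1)*(-0.122) + (-0.122)*(-0.508) = -0.060024.
  denominator = (1)^2 + (-0.122)^2 + (-0.508)^2 = 1.272948.
  rho(1) = -0.060024 / 1.272948 = -0.0472.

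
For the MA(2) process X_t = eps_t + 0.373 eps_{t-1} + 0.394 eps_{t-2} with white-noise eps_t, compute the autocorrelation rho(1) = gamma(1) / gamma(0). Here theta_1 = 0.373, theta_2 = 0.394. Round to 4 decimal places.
\rho(1) = 0.4017

For an MA(q) process with theta_0 = 1, the autocovariance is
  gamma(k) = sigma^2 * sum_{i=0..q-k} theta_i * theta_{i+k},
and rho(k) = gamma(k) / gamma(0). Sigma^2 cancels.
  numerator   = (1)*(0.373) + (0.373)*(0.394) = 0.519962.
  denominator = (1)^2 + (0.373)^2 + (0.394)^2 = 1.294365.
  rho(1) = 0.519962 / 1.294365 = 0.4017.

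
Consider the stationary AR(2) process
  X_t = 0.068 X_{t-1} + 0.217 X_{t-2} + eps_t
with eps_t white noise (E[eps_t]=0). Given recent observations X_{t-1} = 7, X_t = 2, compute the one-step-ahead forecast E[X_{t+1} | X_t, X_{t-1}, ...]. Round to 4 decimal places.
E[X_{t+1} \mid \mathcal F_t] = 1.6550

For an AR(p) model X_t = c + sum_i phi_i X_{t-i} + eps_t, the
one-step-ahead conditional mean is
  E[X_{t+1} | X_t, ...] = c + sum_i phi_i X_{t+1-i}.
Substitute known values:
  E[X_{t+1} | ...] = (0.068) * (2) + (0.217) * (7)
                   = 1.6550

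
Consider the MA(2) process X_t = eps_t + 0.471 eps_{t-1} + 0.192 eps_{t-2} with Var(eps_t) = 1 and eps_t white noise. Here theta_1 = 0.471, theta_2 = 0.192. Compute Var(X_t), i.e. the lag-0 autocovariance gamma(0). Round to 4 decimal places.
\gamma(0) = 1.2587

For an MA(q) process X_t = eps_t + sum_i theta_i eps_{t-i} with
Var(eps_t) = sigma^2, the variance is
  gamma(0) = sigma^2 * (1 + sum_i theta_i^2).
  sum_i theta_i^2 = (0.471)^2 + (0.192)^2 = 0.221841 + 0.036864 = 0.258705.
  gamma(0) = 1 * (1 + 0.258705) = 1 * 1.258705 = 1.258705, which rounds to 1.2587.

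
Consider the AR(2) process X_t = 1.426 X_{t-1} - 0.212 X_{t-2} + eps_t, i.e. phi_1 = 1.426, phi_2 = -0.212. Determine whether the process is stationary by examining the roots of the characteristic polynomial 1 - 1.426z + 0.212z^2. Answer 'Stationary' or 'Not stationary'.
\text{Not stationary}

The AR(p) characteristic polynomial is P(z) = 1 - 1.426z + 0.212z^2.
Stationarity requires all roots to lie outside the unit circle, i.e. |z| > 1 for every root.
Set 1 + (-1.426) z + (0.212) z^2 = 0, i.e. a z^2 + b z + c = 0 with a = 0.212, b = -1.426, c = 1.
Discriminant D = b^2 - 4ac = (-1.426)^2 - 4*(0.212)*1 = 2.033476 - (0.848) = 1.185476.
D >= 0, so the roots are real: z = (-b +/- sqrt(D)) / (2a) = (1.426 +/- 1.088796) / (0.424).
  z_1 = (1.426 + 1.088796) / (0.424) = 5.9311,   |z_1| = 5.9311.
  z_2 = (1.426 - 1.088796) / (0.424) = 0.7953,   |z_2| = 0.7953.
Moduli of all roots: 5.9311, 0.7953.
All moduli strictly greater than 1? No.
Verdict: Not stationary.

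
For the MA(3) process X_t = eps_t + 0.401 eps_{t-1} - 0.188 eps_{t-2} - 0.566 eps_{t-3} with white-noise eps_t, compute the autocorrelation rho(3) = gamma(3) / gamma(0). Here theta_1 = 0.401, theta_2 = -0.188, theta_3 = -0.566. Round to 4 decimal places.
\rho(3) = -0.3732

For an MA(q) process with theta_0 = 1, the autocovariance is
  gamma(k) = sigma^2 * sum_{i=0..q-k} theta_i * theta_{i+k},
and rho(k) = gamma(k) / gamma(0). Sigma^2 cancels.
  numerator   = (1)*(-0.566) = -0.566.
  denominator = (1)^2 + (0.401)^2 + (-0.188)^2 + (-0.566)^2 = 1.516501.
  rho(3) = -0.566 / 1.516501 = -0.3732.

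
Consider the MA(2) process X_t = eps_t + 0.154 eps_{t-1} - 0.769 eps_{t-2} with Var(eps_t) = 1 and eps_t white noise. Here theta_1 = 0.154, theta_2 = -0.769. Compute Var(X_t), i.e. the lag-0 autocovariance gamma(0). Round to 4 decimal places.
\gamma(0) = 1.6151

For an MA(q) process X_t = eps_t + sum_i theta_i eps_{t-i} with
Var(eps_t) = sigma^2, the variance is
  gamma(0) = sigma^2 * (1 + sum_i theta_i^2).
  sum_i theta_i^2 = (0.154)^2 + (-0.769)^2 = 0.023716 + 0.591361 = 0.615077.
  gamma(0) = 1 * (1 + 0.615077) = 1 * 1.615077 = 1.615077, which rounds to 1.6151.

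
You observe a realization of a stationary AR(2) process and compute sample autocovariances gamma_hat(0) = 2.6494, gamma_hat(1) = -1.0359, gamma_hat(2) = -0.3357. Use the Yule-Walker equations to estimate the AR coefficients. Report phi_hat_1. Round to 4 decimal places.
\hat\phi_{1} = -0.5200

The Yule-Walker equations for an AR(p) process read, in matrix form,
  Gamma_p phi = r_p,   with   (Gamma_p)_{ij} = gamma(|i - j|),
                       (r_p)_i = gamma(i),   i,j = 1..p.
Substitute the sample gammas (Toeplitz matrix and right-hand side of size 2):
  Gamma_p = [[2.6494, -1.0359], [-1.0359, 2.6494]]
  r_p     = [-1.0359, -0.3357]
Written out:
  2.6494 phi_1 - 1.0359 phi_2 = -1.0359
  -1.0359 phi_1 + 2.6494 phi_2 = -0.3357
Solve by Cramer's rule:
  det = gamma(0)^2 - gamma(1)^2 = (2.6494)^2 - (-1.0359)^2 = 7.01932036 - 1.07308881 = 5.94623155
  phi_hat_1 = [gamma(1) gamma(0) - gamma(1) gamma(2)] / det = [(-1.0359)(2.6494) - (-1.0359)(-0.3357)] / 5.94623155 = -3.09226509 / 5.94623155 = -0.52
  phi_hat_2 = [gamma(0) gamma(2) - gamma(1)^2] / det = [(2.6494)(-0.3357) - (-1.0359)^2] / 5.94623155 = -1.96249239 / 5.94623155 = -0.33
So phi_hat = [-0.5200, -0.3300].
Therefore phi_hat_1 = -0.5200.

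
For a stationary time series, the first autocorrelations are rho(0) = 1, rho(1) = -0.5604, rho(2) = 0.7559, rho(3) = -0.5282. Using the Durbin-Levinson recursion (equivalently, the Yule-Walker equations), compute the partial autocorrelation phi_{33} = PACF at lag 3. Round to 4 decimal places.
\phi_{33} = -0.0411

The PACF at lag k is phi_{kk}, the last component of the solution
to the Yule-Walker system G_k phi = r_k where
  (G_k)_{ij} = rho(|i - j|), (r_k)_i = rho(i), i,j = 1..k.
Equivalently, Durbin-Levinson gives phi_{kk} iteratively:
  phi_{11} = rho(1)
  phi_{kk} = [rho(k) - sum_{j=1..k-1} phi_{k-1,j} rho(k-j)]
            / [1 - sum_{j=1..k-1} phi_{k-1,j} rho(j)],
  phi_{k,j} = phi_{k-1,j} - phi_{kk} phi_{k-1,k-j},  j = 1..k-1.
Step k = 1:
  phi_11 = rho(1) = -0.5604.
Step k = 2:
  phi_22 = [rho(2) - phi_11 rho(1)] / [1 - phi_11 rho(1)] = [0.7559 - (-0.5604)(-0.5604)] / [1 - (-0.5604)(-0.5604)]
         = 0.44185184 / 0.68595184 = 0.644144.
  Update: phi_21 = phi_11 - phi_22 phi_11 = -0.5604 - (0.644144)(-0.5604) = -0.199422.
Step k = 3:
  phi_33 = [rho(3) - phi_21 rho(2) - phi_22 rho(1)] / [1 - phi_21 rho(1) - phi_22 rho(2)]
    numerator   = -0.5282 - (-0.199422)(0.7559) - (0.644144)(-0.5604) = -0.01647882
    denominator = 1 - (-0.199422)(-0.5604) - (0.644144)(0.7559) = 0.40133558
  phi_33 = -0.01647882 / 0.40133558 = -0.0411.
Therefore phi_{33} = -0.0411.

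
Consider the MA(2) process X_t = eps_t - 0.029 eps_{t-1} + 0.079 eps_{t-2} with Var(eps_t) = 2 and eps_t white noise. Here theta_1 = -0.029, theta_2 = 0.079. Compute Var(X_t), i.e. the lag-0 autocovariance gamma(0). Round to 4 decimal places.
\gamma(0) = 2.0142

For an MA(q) process X_t = eps_t + sum_i theta_i eps_{t-i} with
Var(eps_t) = sigma^2, the variance is
  gamma(0) = sigma^2 * (1 + sum_i theta_i^2).
  sum_i theta_i^2 = (-0.029)^2 + (0.079)^2 = 0.000841 + 0.006241 = 0.007082.
  gamma(0) = 2 * (1 + 0.007082) = 2 * 1.007082 = 2.014164, which rounds to 2.0142.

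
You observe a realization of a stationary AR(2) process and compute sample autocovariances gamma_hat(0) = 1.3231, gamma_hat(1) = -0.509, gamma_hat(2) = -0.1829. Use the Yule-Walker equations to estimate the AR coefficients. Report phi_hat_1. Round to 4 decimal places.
\hat\phi_{1} = -0.5139

The Yule-Walker equations for an AR(p) process read, in matrix form,
  Gamma_p phi = r_p,   with   (Gamma_p)_{ij} = gamma(|i - j|),
                       (r_p)_i = gamma(i),   i,j = 1..p.
Substitute the sample gammas (Toeplitz matrix and right-hand side of size 2):
  Gamma_p = [[1.3231, -0.509], [-0.509, 1.3231]]
  r_p     = [-0.509, -0.1829]
Written out:
  1.3231 phi_1 - 0.509 phi_2 = -0.509
  -0.509 phi_1 + 1.3231 phi_2 = -0.1829
Solve by Cramer's rule:
  det = gamma(0)^2 - gamma(1)^2 = (1.3231)^2 - (-0.509)^2 = 1.75059361 - 0.259081 = 1.49151261
  phi_hat_1 = [gamma(1) gamma(0) - gamma(1) gamma(2)] / det = [(-0.509)(1.3231) - (-0.509)(-0.1829)] / 1.49151261 = -0.766554 / 1.49151261 = -0.5139
  phi_hat_2 = [gamma(0) gamma(2) - gamma(1)^2] / det = [(1.3231)(-0.1829) - (-0.509)^2] / 1.49151261 = -0.50107599 / 1.49151261 = -0.336
So phi_hat = [-0.5139, -0.3360].
Therefore phi_hat_1 = -0.5139.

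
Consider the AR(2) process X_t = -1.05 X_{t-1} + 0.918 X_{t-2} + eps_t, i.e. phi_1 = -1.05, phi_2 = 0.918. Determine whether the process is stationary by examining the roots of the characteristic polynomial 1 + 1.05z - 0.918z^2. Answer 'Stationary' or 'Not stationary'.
\text{Not stationary}

The AR(p) characteristic polynomial is P(z) = 1 + 1.05z - 0.918z^2.
Stationarity requires all roots to lie outside the unit circle, i.e. |z| > 1 for every root.
Set 1 + (1.05) z + (-0.918) z^2 = 0, i.e. a z^2 + b z + c = 0 with a = -0.918, b = 1.05, c = 1.
Discriminant D = b^2 - 4ac = (1.05)^2 - 4*(-0.918)*1 = 1.1025 - (-3.672) = 4.7745.
D >= 0, so the roots are real: z = (-b +/- sqrt(D)) / (2a) = (-1.05 +/- 2.185063) / (-1.836).
  z_1 = (-1.05 + 2.185063) / (-1.836) = -0.6182,   |z_1| = 0.6182.
  z_2 = (-1.05 - 2.185063) / (-1.836) = 1.762,   |z_2| = 1.762.
Moduli of all roots: 0.6182, 1.7620.
All moduli strictly greater than 1? No.
Verdict: Not stationary.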